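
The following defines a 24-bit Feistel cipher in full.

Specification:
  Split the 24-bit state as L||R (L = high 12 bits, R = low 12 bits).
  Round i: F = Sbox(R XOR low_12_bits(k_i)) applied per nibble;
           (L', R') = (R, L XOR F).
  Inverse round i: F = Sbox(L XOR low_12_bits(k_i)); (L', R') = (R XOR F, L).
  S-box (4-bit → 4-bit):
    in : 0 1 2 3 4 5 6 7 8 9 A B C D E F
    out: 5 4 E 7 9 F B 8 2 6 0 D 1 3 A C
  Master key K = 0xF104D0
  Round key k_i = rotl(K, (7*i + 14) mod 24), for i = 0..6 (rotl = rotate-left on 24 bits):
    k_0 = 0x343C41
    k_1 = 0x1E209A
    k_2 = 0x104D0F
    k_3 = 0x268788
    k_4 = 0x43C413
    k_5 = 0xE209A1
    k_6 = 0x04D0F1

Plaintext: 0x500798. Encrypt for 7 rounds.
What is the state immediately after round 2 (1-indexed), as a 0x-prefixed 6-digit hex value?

0x836599

s_0 = plaintext = 0x500798
s_1 = Round(s_0, k_0) = 0x798836
s_2 = Round(s_1, k_1) = 0x836599
s_3 = Round(s_2, k_2) = 0x599A5D
s_4 = Round(s_3, k_3) = 0xA5D6A6
s_5 = Round(s_4, k_4) = 0x6A6482
s_6 = Round(s_5, k_5) = 0x482541
s_7 = Round(s_6, k_6) = 0x541B57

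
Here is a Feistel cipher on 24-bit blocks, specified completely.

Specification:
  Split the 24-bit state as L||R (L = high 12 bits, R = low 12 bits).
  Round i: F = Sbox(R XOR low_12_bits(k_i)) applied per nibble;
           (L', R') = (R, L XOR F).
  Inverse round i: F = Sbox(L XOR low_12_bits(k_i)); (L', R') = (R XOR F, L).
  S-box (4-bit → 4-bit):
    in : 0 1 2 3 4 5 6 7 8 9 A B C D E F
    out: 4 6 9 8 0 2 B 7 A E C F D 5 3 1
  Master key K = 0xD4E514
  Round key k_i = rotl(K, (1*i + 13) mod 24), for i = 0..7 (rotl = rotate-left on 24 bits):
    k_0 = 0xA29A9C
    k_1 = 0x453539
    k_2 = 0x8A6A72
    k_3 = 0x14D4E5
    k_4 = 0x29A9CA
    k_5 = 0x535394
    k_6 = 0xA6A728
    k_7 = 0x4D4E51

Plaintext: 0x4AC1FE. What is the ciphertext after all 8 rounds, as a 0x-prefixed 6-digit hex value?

s_0 = plaintext = 0x4AC1FE
s_1 = Round(s_0, k_0) = 0x1FEB15
s_2 = Round(s_1, k_1) = 0xB15263
s_3 = Round(s_2, k_2) = 0x263173
s_4 = Round(s_3, k_3) = 0x173088
s_5 = Round(s_4, k_4) = 0x088F7A
s_6 = Round(s_5, k_5) = 0xF7ADBB
s_7 = Round(s_6, k_6) = 0xDBB392
s_8 = Round(s_7, k_7) = 0x392863

0x392863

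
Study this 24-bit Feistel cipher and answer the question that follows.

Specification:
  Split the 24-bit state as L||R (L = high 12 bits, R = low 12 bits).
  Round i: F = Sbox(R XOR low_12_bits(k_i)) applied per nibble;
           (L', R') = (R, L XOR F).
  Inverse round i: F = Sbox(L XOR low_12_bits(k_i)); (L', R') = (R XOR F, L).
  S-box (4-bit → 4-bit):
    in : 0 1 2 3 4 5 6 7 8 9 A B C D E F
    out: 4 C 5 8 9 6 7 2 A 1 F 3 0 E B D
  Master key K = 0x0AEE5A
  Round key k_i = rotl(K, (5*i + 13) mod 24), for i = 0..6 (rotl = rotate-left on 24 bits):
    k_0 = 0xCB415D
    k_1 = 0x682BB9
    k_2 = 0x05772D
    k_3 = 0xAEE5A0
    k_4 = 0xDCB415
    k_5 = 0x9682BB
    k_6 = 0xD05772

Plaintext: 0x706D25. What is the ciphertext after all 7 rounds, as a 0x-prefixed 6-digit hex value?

s_0 = plaintext = 0x706D25
s_1 = Round(s_0, k_0) = 0xD2572C
s_2 = Round(s_1, k_1) = 0x72CD33
s_3 = Round(s_2, k_2) = 0xD338E7
s_4 = Round(s_3, k_3) = 0x8E73A1
s_5 = Round(s_4, k_4) = 0x3A1ADE
s_6 = Round(s_5, k_5) = 0xADE9D7
s_7 = Round(s_6, k_6) = 0x9D7128

0x9D7128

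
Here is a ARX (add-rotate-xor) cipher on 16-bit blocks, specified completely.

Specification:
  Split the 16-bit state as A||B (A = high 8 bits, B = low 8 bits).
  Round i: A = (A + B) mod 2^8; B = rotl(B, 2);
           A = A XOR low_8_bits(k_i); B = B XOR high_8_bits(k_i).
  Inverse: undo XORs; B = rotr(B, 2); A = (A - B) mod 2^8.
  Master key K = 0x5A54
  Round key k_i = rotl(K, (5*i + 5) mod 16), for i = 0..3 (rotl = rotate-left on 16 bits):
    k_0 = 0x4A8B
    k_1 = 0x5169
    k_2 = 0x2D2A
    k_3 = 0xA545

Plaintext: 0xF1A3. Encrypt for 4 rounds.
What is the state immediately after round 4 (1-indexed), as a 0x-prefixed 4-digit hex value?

0x4F35

s_0 = plaintext = 0xF1A3
s_1 = Round(s_0, k_0) = 0x1FC4
s_2 = Round(s_1, k_1) = 0x8A42
s_3 = Round(s_2, k_2) = 0xE624
s_4 = Round(s_3, k_3) = 0x4F35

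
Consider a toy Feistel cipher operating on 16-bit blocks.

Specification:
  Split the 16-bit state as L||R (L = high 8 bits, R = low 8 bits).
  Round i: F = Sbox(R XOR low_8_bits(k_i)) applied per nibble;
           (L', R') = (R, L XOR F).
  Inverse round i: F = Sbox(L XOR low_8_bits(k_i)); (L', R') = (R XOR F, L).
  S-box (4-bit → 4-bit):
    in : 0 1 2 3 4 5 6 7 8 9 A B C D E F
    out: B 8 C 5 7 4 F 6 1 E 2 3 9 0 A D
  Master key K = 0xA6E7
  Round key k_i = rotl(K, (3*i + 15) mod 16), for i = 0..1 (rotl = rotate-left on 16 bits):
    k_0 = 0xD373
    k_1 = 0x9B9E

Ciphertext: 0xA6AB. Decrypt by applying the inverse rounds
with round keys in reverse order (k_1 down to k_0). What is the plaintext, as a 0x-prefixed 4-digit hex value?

0xB8FA

s_0 = ciphertext = 0xA6AB
s_1 = InvRound(s_0, k_1) = 0xFAA6
s_2 = InvRound(s_1, k_0) = 0xB8FA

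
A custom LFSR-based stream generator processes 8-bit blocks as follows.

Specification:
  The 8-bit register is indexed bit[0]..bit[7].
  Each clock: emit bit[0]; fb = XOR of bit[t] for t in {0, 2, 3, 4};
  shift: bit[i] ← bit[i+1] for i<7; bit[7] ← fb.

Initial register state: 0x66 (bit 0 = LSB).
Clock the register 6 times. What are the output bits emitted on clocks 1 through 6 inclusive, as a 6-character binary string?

reg_0 = 0x66
clock 1: out=0, reg = 0xB3
clock 2: out=1, reg = 0x59
clock 3: out=1, reg = 0xAC
clock 4: out=0, reg = 0x56
clock 5: out=0, reg = 0x2B
clock 6: out=1, reg = 0x15

011001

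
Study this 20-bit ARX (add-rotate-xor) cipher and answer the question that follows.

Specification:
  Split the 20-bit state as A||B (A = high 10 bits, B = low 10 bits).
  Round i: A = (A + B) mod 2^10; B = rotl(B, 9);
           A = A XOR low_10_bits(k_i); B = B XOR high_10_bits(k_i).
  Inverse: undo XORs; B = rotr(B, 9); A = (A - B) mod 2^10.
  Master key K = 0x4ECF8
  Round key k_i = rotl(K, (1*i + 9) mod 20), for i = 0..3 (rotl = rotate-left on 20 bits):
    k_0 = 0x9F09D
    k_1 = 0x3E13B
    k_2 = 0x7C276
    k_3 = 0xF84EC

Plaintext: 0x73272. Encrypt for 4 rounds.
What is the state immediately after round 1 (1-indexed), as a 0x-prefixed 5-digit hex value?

s_0 = plaintext = 0x73272
s_1 = Round(s_0, k_0) = 0x28F45
s_2 = Round(s_1, k_1) = 0xB4F5A
s_3 = Round(s_2, k_2) = 0x16C5D
s_4 = Round(s_3, k_3) = 0x151CF

0x28F45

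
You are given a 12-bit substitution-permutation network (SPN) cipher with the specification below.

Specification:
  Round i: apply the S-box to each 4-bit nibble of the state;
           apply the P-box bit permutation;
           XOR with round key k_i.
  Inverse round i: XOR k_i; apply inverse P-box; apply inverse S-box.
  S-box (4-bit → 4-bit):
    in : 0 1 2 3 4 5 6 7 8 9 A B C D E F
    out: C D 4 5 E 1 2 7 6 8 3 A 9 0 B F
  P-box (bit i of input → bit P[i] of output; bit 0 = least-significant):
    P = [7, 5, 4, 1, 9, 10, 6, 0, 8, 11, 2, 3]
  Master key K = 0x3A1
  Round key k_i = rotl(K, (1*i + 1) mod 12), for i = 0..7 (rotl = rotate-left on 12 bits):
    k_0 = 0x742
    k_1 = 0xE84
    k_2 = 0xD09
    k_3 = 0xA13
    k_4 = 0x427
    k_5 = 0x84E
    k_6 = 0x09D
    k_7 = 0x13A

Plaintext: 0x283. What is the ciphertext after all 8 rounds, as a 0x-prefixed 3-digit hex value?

s_0 = plaintext = 0x283
s_1 = Round(s_0, k_0) = 0x396
s_2 = Round(s_1, k_1) = 0xFA1
s_3 = Round(s_2, k_2) = 0x297
s_4 = Round(s_3, k_3) = 0xAA6
s_5 = Round(s_4, k_4) = 0xB07
s_6 = Round(s_5, k_5) = 0x0B7
s_7 = Round(s_6, k_6) = 0x420
s_8 = Round(s_7, k_7) = 0x964

0x964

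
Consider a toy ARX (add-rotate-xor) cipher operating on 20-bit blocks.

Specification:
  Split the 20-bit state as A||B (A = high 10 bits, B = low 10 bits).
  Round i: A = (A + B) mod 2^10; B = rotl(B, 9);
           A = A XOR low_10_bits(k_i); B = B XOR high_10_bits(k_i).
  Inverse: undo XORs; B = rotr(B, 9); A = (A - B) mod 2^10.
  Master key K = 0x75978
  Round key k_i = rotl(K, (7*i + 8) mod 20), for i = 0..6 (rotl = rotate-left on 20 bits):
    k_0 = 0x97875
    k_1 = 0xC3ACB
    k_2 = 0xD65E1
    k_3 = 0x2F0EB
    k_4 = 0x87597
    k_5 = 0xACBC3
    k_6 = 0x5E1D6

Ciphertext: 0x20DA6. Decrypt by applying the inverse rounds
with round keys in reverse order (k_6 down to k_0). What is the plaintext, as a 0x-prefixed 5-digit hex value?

0x5718A

s_0 = ciphertext = 0x20DA6
s_1 = InvRound(s_0, k_6) = 0xE65BC
s_2 = InvRound(s_1, k_5) = 0x8F61D
s_3 = InvRound(s_2, k_4) = 0xEA800
s_4 = InvRound(s_3, k_3) = 0x72578
s_5 = InvRound(s_4, k_2) = 0xF9443
s_6 = InvRound(s_5, k_1) = 0xA4E9B
s_7 = InvRound(s_6, k_0) = 0x5718A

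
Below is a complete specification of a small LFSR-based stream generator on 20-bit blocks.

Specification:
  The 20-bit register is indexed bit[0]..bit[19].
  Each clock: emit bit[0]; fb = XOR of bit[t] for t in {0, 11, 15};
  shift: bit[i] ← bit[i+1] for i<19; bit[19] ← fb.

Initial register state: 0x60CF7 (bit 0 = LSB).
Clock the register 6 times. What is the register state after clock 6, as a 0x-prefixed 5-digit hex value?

reg_0 = 0x60CF7
clock 1: out=1, reg = 0x3067B
clock 2: out=1, reg = 0x9833D
clock 3: out=1, reg = 0x4C19E
clock 4: out=0, reg = 0xA60CF
clock 5: out=1, reg = 0xD3067
clock 6: out=1, reg = 0xE9833

0xE9833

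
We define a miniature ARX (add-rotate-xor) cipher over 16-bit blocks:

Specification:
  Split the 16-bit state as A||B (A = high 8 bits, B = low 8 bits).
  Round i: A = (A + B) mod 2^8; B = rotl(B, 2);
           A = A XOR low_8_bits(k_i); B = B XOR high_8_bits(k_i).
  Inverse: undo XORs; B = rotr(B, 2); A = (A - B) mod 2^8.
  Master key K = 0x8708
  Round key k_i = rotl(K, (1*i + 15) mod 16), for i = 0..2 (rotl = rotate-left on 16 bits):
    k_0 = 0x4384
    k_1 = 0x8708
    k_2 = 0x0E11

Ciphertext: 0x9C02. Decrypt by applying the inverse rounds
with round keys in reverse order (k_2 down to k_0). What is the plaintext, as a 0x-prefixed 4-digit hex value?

s_0 = ciphertext = 0x9C02
s_1 = InvRound(s_0, k_2) = 0x8A03
s_2 = InvRound(s_1, k_1) = 0x6121
s_3 = InvRound(s_2, k_0) = 0x4D98

0x4D98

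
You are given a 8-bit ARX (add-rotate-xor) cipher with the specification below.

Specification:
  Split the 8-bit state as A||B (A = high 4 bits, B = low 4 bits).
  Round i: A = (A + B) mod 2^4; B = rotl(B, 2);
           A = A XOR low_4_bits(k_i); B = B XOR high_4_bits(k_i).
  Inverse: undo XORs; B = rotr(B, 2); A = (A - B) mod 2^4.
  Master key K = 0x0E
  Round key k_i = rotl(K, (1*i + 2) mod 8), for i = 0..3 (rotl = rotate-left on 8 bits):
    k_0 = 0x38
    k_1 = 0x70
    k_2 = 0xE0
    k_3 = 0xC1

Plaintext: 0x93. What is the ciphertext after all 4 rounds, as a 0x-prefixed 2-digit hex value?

s_0 = plaintext = 0x93
s_1 = Round(s_0, k_0) = 0x4F
s_2 = Round(s_1, k_1) = 0x38
s_3 = Round(s_2, k_2) = 0xBC
s_4 = Round(s_3, k_3) = 0x6F

0x6F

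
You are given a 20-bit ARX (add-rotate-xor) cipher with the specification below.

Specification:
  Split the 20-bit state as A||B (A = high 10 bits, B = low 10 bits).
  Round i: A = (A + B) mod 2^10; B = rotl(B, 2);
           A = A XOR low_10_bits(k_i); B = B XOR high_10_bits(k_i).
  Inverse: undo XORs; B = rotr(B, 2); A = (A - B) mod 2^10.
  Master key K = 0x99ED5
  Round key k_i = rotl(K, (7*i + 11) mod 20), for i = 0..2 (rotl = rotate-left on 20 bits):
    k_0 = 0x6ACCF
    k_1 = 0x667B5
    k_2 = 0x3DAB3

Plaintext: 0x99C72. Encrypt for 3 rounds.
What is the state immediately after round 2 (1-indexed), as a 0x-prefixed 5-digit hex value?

s_0 = plaintext = 0x99C72
s_1 = Round(s_0, k_0) = 0x85863
s_2 = Round(s_1, k_1) = 0x73015
s_3 = Round(s_2, k_2) = 0xD48A2

0x73015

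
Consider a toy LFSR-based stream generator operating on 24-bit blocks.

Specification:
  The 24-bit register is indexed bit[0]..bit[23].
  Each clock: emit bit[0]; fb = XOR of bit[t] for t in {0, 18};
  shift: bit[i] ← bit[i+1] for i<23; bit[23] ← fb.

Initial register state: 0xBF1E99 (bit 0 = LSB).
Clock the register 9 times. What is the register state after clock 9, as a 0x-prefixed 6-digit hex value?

reg_0 = 0xBF1E99
clock 1: out=1, reg = 0x5F8F4C
clock 2: out=0, reg = 0xAFC7A6
clock 3: out=0, reg = 0xD7E3D3
clock 4: out=1, reg = 0x6BF1E9
clock 5: out=1, reg = 0xB5F8F4
clock 6: out=0, reg = 0xDAFC7A
clock 7: out=0, reg = 0x6D7E3D
clock 8: out=1, reg = 0x36BF1E
clock 9: out=0, reg = 0x9B5F8F

0x9B5F8F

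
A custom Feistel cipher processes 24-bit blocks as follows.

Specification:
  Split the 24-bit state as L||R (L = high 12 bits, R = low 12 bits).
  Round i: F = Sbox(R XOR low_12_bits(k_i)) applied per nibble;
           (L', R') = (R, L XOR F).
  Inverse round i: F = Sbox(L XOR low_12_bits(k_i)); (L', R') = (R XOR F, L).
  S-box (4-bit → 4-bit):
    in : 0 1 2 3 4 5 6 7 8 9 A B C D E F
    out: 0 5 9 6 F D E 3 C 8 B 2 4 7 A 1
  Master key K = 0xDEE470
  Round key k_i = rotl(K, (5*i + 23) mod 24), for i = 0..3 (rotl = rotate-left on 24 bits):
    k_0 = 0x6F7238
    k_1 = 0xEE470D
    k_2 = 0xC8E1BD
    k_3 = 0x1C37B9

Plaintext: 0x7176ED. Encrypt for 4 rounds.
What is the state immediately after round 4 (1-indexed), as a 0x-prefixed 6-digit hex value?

s_0 = plaintext = 0x7176ED
s_1 = Round(s_0, k_0) = 0x6ED86A
s_2 = Round(s_1, k_1) = 0x86A70E
s_3 = Round(s_2, k_2) = 0x70E64C
s_4 = Round(s_3, k_3) = 0x64C213

0x64C213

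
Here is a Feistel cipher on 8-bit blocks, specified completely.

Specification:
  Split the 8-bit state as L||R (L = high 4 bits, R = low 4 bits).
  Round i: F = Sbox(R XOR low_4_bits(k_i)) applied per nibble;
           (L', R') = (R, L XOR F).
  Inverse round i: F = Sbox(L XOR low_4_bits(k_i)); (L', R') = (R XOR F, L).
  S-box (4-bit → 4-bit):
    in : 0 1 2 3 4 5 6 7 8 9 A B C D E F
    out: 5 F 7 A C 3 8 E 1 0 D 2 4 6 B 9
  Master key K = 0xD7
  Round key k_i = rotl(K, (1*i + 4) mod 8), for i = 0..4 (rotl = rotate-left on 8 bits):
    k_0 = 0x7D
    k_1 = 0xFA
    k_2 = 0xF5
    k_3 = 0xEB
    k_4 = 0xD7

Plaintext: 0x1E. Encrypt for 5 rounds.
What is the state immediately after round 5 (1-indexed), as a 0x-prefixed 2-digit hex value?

s_0 = plaintext = 0x1E
s_1 = Round(s_0, k_0) = 0xEB
s_2 = Round(s_1, k_1) = 0xB1
s_3 = Round(s_2, k_2) = 0x17
s_4 = Round(s_3, k_3) = 0x75
s_5 = Round(s_4, k_4) = 0x50

0x50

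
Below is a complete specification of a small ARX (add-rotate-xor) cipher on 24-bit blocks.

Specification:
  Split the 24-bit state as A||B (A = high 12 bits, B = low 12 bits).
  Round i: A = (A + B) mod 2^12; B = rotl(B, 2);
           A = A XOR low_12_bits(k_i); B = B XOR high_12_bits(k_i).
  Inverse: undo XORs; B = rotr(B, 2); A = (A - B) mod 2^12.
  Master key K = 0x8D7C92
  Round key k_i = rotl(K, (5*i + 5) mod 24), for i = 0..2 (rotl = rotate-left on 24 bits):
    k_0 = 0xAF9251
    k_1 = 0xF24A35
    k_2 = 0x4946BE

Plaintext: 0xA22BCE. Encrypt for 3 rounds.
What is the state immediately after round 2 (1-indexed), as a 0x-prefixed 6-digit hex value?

0x751829

s_0 = plaintext = 0xA22BCE
s_1 = Round(s_0, k_0) = 0x7A15C3
s_2 = Round(s_1, k_1) = 0x751829
s_3 = Round(s_2, k_2) = 0x9C4432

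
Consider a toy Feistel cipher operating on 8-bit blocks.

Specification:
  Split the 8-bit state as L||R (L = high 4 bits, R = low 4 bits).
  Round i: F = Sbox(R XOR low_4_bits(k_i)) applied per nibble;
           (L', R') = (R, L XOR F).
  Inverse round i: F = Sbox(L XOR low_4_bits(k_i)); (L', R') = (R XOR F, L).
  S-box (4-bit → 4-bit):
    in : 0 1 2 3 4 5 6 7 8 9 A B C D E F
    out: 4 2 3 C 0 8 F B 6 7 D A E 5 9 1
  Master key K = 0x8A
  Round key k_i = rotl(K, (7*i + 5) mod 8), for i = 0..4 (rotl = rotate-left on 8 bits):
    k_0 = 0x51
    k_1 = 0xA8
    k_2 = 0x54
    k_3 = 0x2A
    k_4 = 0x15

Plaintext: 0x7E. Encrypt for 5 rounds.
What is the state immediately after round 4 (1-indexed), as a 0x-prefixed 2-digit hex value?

s_0 = plaintext = 0x7E
s_1 = Round(s_0, k_0) = 0xE6
s_2 = Round(s_1, k_1) = 0x67
s_3 = Round(s_2, k_2) = 0x7A
s_4 = Round(s_3, k_3) = 0xA3
s_5 = Round(s_4, k_4) = 0x35

0xA3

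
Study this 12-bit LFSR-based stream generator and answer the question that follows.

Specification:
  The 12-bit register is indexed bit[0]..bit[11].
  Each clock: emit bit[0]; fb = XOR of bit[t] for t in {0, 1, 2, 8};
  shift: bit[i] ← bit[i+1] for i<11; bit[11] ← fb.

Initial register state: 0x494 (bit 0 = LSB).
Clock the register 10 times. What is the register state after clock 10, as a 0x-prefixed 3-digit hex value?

0xC3D

reg_0 = 0x494
clock 1: out=0, reg = 0xA4A
clock 2: out=0, reg = 0xD25
clock 3: out=1, reg = 0xE92
clock 4: out=0, reg = 0xF49
clock 5: out=1, reg = 0x7A4
clock 6: out=0, reg = 0x3D2
clock 7: out=0, reg = 0x1E9
clock 8: out=1, reg = 0x0F4
clock 9: out=0, reg = 0x87A
clock 10: out=0, reg = 0xC3D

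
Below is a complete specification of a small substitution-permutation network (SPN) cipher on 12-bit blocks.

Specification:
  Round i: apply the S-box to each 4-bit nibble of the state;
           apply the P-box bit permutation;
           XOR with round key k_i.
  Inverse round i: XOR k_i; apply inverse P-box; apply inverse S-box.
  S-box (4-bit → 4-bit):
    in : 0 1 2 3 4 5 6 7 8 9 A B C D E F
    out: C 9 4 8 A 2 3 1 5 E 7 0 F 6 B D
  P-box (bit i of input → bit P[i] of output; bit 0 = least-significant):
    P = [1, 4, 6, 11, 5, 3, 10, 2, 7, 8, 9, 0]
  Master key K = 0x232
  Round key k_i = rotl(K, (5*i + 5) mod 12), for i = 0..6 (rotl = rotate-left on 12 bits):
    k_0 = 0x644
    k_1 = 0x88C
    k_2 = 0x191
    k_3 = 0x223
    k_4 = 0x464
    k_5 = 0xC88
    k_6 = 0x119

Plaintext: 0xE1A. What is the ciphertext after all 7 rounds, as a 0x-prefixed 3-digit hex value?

s_0 = plaintext = 0xE1A
s_1 = Round(s_0, k_0) = 0x7B3
s_2 = Round(s_1, k_1) = 0x00C
s_3 = Round(s_2, k_2) = 0xFC6
s_4 = Round(s_3, k_3) = 0x49C
s_5 = Round(s_4, k_4) = 0x93B
s_6 = Round(s_5, k_5) = 0xF8D
s_7 = Round(s_6, k_6) = 0x7E8

0x7E8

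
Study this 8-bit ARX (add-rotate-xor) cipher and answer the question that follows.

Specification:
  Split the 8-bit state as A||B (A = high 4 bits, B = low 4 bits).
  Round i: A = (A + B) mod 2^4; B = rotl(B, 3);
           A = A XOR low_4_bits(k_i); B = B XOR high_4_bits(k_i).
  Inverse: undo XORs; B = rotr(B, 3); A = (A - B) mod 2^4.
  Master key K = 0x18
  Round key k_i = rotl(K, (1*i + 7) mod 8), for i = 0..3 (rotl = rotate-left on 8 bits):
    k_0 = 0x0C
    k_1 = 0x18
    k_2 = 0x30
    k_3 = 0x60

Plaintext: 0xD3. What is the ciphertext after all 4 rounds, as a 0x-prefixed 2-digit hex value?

0x78

s_0 = plaintext = 0xD3
s_1 = Round(s_0, k_0) = 0xC9
s_2 = Round(s_1, k_1) = 0xDD
s_3 = Round(s_2, k_2) = 0xAD
s_4 = Round(s_3, k_3) = 0x78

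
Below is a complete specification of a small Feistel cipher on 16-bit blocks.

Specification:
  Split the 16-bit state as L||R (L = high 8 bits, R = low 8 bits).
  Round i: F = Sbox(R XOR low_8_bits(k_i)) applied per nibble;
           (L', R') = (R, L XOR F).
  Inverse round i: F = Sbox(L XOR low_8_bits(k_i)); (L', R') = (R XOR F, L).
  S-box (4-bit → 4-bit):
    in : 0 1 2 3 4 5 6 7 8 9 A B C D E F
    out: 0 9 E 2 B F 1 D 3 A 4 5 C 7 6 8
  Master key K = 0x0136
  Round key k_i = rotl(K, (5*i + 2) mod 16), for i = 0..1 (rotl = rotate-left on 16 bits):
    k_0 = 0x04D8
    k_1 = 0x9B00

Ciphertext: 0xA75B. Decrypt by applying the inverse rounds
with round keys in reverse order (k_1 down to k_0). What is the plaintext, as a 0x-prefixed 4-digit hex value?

0x6116

s_0 = ciphertext = 0xA75B
s_1 = InvRound(s_0, k_1) = 0x16A7
s_2 = InvRound(s_1, k_0) = 0x6116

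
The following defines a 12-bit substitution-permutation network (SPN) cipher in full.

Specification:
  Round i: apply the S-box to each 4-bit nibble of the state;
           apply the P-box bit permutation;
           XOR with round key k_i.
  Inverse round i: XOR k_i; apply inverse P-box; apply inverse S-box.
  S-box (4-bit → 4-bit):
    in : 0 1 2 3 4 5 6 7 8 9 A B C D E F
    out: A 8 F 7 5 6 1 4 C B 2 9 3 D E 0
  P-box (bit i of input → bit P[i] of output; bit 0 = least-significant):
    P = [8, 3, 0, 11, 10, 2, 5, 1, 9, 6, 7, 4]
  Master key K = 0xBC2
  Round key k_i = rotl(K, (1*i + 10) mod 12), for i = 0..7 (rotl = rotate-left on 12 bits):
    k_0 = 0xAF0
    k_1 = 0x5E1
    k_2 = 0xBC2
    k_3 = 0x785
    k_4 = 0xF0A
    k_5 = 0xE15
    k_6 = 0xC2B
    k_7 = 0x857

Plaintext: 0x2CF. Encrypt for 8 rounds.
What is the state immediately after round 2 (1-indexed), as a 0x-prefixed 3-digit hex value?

s_0 = plaintext = 0x2CF
s_1 = Round(s_0, k_0) = 0xC24
s_2 = Round(s_1, k_1) = 0x286
s_3 = Round(s_2, k_2) = 0x830
s_4 = Round(s_3, k_3) = 0xB39
s_5 = Round(s_4, k_4) = 0x036
s_6 = Round(s_5, k_5) = 0xB61
s_7 = Round(s_6, k_6) = 0x23B
s_8 = Round(s_7, k_7) = 0x7A3

0x286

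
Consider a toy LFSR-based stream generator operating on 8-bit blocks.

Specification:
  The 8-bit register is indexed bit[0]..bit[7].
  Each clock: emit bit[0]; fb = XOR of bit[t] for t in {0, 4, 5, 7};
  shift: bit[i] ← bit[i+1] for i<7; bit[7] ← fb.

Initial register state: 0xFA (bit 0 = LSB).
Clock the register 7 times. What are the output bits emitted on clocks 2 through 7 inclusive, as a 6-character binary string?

reg_0 = 0xFA
clock 1: out=0, reg = 0xFD
clock 2: out=1, reg = 0x7E
clock 3: out=0, reg = 0x3F
clock 4: out=1, reg = 0x9F
clock 5: out=1, reg = 0xCF
clock 6: out=1, reg = 0x67
clock 7: out=1, reg = 0x33

101111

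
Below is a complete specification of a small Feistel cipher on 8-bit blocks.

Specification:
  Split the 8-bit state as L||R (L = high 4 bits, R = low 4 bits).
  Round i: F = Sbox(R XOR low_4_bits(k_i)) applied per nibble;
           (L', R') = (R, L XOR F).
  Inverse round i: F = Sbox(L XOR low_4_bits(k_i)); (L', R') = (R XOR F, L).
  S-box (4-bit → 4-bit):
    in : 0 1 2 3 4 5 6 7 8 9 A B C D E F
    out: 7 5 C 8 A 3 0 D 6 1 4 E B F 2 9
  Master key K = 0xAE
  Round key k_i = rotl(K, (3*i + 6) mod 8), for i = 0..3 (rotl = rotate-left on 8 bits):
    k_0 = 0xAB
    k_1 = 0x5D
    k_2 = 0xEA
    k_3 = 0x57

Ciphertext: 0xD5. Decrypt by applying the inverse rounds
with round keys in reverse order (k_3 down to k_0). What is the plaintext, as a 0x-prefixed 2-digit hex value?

0x53

s_0 = ciphertext = 0xD5
s_1 = InvRound(s_0, k_3) = 0x1D
s_2 = InvRound(s_1, k_2) = 0x31
s_3 = InvRound(s_2, k_1) = 0x33
s_4 = InvRound(s_3, k_0) = 0x53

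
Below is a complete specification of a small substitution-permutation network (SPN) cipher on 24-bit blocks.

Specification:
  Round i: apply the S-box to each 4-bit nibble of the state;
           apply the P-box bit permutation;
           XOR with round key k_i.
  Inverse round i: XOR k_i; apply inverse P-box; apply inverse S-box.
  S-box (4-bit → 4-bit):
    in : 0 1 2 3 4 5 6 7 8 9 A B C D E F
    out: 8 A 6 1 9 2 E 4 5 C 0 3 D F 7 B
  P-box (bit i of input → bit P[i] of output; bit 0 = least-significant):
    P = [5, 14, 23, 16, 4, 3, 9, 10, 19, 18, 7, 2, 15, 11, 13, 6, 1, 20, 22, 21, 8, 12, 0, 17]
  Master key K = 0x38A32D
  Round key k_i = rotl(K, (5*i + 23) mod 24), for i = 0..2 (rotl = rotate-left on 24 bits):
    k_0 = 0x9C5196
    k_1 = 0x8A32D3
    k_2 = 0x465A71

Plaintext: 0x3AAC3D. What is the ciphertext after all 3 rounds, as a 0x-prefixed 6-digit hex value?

0x0D2493

s_0 = plaintext = 0x3AAC3D
s_1 = Round(s_0, k_0) = 0x151022
s_2 = Round(s_1, k_1) = 0x18689F
s_3 = Round(s_2, k_2) = 0x0D2493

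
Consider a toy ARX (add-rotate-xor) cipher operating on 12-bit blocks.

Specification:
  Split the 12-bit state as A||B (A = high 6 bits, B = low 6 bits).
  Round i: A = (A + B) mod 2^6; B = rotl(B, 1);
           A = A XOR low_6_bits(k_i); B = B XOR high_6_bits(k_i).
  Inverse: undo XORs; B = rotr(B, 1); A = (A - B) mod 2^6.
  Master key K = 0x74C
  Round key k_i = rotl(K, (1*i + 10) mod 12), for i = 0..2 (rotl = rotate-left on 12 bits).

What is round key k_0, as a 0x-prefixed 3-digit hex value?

K = 0x74C
k_0 = rotl(K, (1*0+10) mod 12) = rotl(K, 10) = 0x1D3

0x1D3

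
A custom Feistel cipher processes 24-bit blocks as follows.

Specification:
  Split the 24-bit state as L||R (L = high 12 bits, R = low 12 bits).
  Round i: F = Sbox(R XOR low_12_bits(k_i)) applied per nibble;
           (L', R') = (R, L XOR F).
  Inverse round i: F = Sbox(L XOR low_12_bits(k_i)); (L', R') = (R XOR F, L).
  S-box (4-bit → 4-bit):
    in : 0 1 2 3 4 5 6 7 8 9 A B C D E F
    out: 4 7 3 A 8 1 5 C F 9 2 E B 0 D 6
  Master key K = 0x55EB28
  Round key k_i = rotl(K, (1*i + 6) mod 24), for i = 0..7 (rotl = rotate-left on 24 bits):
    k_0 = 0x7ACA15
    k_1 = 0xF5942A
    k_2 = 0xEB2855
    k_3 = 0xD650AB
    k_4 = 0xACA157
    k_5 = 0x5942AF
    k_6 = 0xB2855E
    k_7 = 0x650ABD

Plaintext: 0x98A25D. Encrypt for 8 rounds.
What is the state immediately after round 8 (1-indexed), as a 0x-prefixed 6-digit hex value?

s_0 = plaintext = 0x98A25D
s_1 = Round(s_0, k_0) = 0x25D605
s_2 = Round(s_1, k_1) = 0x60516B
s_3 = Round(s_2, k_2) = 0x16BFA8
s_4 = Round(s_3, k_3) = 0xFA8721
s_5 = Round(s_4, k_4) = 0x721A6D
s_6 = Round(s_5, k_5) = 0xA6D892
s_7 = Round(s_6, k_6) = 0x892AD6
s_8 = Round(s_7, k_7) = 0xAD6CCC

0xAD6CCC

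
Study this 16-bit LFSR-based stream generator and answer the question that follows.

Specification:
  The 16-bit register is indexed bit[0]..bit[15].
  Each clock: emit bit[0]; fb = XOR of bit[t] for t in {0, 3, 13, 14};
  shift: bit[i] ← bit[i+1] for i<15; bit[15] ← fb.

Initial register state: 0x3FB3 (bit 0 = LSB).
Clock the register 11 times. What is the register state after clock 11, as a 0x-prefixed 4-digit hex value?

reg_0 = 0x3FB3
clock 1: out=1, reg = 0x1FD9
clock 2: out=1, reg = 0x0FEC
clock 3: out=0, reg = 0x87F6
clock 4: out=0, reg = 0x43FB
clock 5: out=1, reg = 0xA1FD
clock 6: out=1, reg = 0xD0FE
clock 7: out=0, reg = 0x687F
clock 8: out=1, reg = 0x343F
clock 9: out=1, reg = 0x9A1F
clock 10: out=1, reg = 0x4D0F
clock 11: out=1, reg = 0xA687

0xA687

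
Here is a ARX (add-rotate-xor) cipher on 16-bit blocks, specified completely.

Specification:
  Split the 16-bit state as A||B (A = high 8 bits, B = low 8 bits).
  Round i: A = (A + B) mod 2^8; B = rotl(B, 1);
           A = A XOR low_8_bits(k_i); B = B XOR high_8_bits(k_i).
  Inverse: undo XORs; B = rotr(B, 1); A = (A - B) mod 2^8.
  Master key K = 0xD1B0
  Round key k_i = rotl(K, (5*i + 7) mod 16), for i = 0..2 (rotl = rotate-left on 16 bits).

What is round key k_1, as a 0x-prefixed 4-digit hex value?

K = 0xD1B0
k_0 = rotl(K, (5*0+7) mod 16) = rotl(K, 7) = 0xD868
k_1 = rotl(K, (5*1+7) mod 16) = rotl(K, 12) = 0x0D1B

0x0D1B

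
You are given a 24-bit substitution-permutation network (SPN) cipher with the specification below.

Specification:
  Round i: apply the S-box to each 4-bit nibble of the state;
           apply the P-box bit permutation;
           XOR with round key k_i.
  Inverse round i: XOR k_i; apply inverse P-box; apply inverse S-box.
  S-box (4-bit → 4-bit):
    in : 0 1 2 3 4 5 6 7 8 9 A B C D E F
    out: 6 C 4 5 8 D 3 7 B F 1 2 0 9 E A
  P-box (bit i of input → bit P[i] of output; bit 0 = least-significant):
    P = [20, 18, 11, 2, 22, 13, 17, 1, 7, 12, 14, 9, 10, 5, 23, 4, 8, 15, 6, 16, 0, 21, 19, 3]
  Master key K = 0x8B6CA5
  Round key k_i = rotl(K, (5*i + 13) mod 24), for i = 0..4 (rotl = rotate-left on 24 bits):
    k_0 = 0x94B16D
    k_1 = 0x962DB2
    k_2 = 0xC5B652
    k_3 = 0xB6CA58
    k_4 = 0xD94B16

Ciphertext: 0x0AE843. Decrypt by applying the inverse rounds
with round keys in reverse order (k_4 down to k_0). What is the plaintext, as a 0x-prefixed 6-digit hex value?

0x8ECE2D

s_0 = ciphertext = 0x0AE843
s_1 = InvRound(s_0, k_4) = 0xA9147D
s_2 = InvRound(s_1, k_3) = 0x3F6E29
s_3 = InvRound(s_2, k_2) = 0x90E053
s_4 = InvRound(s_3, k_1) = 0xA76320
s_5 = InvRound(s_4, k_0) = 0x8ECE2D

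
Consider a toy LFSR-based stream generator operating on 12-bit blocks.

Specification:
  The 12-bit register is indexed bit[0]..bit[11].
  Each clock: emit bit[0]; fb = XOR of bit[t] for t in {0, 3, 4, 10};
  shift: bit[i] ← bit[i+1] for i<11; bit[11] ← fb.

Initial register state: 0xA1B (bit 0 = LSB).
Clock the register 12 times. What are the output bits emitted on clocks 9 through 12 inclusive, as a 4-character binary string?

0101

reg_0 = 0xA1B
clock 1: out=1, reg = 0xD0D
clock 2: out=1, reg = 0xE86
clock 3: out=0, reg = 0xF43
clock 4: out=1, reg = 0x7A1
clock 5: out=1, reg = 0x3D0
clock 6: out=0, reg = 0x9E8
clock 7: out=0, reg = 0xCF4
clock 8: out=0, reg = 0x67A
clock 9: out=0, reg = 0xB3D
clock 10: out=1, reg = 0xD9E
clock 11: out=0, reg = 0xECF
clock 12: out=1, reg = 0xF67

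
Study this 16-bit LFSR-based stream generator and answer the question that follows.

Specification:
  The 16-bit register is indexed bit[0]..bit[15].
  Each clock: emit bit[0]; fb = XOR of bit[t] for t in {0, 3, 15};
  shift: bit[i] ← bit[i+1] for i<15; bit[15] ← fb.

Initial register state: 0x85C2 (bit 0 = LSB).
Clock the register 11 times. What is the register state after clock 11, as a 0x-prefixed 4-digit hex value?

reg_0 = 0x85C2
clock 1: out=0, reg = 0xC2E1
clock 2: out=1, reg = 0x6170
clock 3: out=0, reg = 0x30B8
clock 4: out=0, reg = 0x985C
clock 5: out=0, reg = 0x4C2E
clock 6: out=0, reg = 0xA617
clock 7: out=1, reg = 0x530B
clock 8: out=1, reg = 0x2985
clock 9: out=1, reg = 0x94C2
clock 10: out=0, reg = 0xCA61
clock 11: out=1, reg = 0x6530

0x6530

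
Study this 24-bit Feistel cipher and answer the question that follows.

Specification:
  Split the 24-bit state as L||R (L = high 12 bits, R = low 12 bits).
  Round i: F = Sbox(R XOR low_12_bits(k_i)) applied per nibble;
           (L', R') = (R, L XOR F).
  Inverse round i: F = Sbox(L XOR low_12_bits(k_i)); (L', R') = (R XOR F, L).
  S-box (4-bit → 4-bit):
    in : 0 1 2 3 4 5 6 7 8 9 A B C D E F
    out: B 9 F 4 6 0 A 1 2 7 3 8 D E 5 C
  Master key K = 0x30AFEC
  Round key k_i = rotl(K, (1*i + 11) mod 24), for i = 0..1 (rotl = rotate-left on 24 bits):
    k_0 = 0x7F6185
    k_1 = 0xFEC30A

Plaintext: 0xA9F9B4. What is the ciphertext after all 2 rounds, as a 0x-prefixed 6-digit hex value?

0x8D6159

s_0 = plaintext = 0xA9F9B4
s_1 = Round(s_0, k_0) = 0x9B48D6
s_2 = Round(s_1, k_1) = 0x8D6159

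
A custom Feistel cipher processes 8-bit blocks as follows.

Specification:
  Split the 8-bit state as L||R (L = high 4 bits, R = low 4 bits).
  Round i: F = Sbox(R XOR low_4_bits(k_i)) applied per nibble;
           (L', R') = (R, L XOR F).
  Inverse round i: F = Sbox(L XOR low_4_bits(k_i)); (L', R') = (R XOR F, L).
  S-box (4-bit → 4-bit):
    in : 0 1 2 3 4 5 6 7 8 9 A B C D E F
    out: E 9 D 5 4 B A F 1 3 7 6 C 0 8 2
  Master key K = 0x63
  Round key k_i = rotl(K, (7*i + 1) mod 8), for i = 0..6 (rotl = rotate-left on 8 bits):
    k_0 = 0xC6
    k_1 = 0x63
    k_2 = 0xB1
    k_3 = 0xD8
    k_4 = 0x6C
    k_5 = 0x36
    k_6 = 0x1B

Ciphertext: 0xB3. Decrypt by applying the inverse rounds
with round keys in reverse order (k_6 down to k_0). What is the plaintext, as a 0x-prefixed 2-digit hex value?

0xE2

s_0 = ciphertext = 0xB3
s_1 = InvRound(s_0, k_6) = 0xDB
s_2 = InvRound(s_1, k_5) = 0xDD
s_3 = InvRound(s_2, k_4) = 0x4D
s_4 = InvRound(s_3, k_3) = 0x14
s_5 = InvRound(s_4, k_2) = 0xA1
s_6 = InvRound(s_5, k_1) = 0x2A
s_7 = InvRound(s_6, k_0) = 0xE2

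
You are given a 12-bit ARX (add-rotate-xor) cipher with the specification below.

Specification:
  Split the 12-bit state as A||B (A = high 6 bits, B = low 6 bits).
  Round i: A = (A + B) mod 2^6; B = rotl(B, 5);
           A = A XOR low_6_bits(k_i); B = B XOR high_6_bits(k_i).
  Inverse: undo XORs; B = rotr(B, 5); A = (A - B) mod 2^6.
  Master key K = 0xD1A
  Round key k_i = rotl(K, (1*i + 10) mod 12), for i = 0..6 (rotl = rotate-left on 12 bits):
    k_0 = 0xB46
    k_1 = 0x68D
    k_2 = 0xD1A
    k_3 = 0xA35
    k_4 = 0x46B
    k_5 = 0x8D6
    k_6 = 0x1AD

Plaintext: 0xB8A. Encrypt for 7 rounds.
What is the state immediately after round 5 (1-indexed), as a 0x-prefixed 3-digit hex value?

s_0 = plaintext = 0xB8A
s_1 = Round(s_0, k_0) = 0xFA8
s_2 = Round(s_1, k_1) = 0xACE
s_3 = Round(s_2, k_2) = 0x8F3
s_4 = Round(s_3, k_3) = 0x8D1
s_5 = Round(s_4, k_4) = 0x7F9
s_6 = Round(s_5, k_5) = 0x39F
s_7 = Round(s_6, k_6) = 0x029

0x7F9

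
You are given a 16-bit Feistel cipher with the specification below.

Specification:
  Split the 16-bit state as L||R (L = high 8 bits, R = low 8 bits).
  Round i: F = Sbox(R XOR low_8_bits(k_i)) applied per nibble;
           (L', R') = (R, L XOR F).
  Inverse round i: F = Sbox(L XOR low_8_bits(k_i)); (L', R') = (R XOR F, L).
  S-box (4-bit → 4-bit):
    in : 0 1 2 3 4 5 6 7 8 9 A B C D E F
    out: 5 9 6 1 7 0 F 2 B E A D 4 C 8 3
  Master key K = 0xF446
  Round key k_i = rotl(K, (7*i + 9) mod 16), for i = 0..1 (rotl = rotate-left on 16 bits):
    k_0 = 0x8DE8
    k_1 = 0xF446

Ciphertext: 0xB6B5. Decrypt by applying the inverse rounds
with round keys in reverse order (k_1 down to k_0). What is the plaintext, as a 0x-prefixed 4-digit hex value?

s_0 = ciphertext = 0xB6B5
s_1 = InvRound(s_0, k_1) = 0x80B6
s_2 = InvRound(s_1, k_0) = 0x4D80

0x4D80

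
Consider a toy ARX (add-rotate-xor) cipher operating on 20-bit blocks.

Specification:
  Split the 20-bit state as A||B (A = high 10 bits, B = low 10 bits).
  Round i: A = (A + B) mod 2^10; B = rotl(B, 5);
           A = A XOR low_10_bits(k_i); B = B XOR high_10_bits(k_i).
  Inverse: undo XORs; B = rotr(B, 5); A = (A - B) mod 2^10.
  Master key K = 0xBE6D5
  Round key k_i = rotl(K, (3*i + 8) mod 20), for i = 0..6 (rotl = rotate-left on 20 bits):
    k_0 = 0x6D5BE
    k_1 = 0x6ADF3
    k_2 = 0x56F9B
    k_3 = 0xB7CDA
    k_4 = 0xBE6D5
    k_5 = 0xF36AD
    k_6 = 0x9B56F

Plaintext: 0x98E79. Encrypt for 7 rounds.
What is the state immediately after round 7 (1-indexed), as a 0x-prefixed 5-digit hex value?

0x8346C

s_0 = plaintext = 0x98E79
s_1 = Round(s_0, k_0) = 0x58A86
s_2 = Round(s_1, k_1) = 0x86D7F
s_3 = Round(s_2, k_2) = 0x006B0
s_4 = Round(s_3, k_3) = 0x9ACCA
s_5 = Round(s_4, k_4) = 0x783BF
s_6 = Round(s_5, k_5) = 0xCC830
s_7 = Round(s_6, k_6) = 0x8346C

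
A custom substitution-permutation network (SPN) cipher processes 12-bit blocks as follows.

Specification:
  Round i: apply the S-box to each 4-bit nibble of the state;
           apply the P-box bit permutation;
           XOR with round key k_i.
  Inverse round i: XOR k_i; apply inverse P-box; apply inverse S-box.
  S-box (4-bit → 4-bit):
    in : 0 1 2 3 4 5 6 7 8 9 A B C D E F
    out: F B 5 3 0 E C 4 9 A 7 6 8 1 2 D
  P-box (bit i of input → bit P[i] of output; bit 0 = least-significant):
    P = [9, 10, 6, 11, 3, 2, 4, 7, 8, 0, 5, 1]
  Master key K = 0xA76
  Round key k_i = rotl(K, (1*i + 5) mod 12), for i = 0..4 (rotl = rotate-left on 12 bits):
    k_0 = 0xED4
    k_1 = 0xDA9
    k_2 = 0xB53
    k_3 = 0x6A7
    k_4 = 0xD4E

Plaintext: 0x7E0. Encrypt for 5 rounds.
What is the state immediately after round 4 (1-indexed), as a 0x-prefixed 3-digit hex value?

s_0 = plaintext = 0x7E0
s_1 = Round(s_0, k_0) = 0x0B0
s_2 = Round(s_1, k_1) = 0x2DE
s_3 = Round(s_2, k_2) = 0xE7B
s_4 = Round(s_3, k_3) = 0x2F6
s_5 = Round(s_4, k_4) = 0x4B6

0x2F6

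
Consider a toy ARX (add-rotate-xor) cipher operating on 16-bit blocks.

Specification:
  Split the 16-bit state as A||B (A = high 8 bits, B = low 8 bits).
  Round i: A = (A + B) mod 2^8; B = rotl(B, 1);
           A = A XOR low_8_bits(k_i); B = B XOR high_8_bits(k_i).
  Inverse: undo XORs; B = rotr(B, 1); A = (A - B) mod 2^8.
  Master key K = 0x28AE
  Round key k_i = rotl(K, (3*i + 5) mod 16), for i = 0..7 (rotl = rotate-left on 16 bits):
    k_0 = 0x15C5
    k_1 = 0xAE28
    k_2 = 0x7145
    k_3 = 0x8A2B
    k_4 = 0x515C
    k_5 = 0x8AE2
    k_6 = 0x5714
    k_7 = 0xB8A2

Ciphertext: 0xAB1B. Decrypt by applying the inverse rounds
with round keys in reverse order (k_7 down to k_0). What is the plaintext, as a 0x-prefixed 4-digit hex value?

s_0 = ciphertext = 0xAB1B
s_1 = InvRound(s_0, k_7) = 0x38D1
s_2 = InvRound(s_1, k_6) = 0xE943
s_3 = InvRound(s_2, k_5) = 0x27E4
s_4 = InvRound(s_3, k_4) = 0xA1DA
s_5 = InvRound(s_4, k_3) = 0x6228
s_6 = InvRound(s_5, k_2) = 0x7BAC
s_7 = InvRound(s_6, k_1) = 0x5201
s_8 = InvRound(s_7, k_0) = 0x8D0A

0x8D0A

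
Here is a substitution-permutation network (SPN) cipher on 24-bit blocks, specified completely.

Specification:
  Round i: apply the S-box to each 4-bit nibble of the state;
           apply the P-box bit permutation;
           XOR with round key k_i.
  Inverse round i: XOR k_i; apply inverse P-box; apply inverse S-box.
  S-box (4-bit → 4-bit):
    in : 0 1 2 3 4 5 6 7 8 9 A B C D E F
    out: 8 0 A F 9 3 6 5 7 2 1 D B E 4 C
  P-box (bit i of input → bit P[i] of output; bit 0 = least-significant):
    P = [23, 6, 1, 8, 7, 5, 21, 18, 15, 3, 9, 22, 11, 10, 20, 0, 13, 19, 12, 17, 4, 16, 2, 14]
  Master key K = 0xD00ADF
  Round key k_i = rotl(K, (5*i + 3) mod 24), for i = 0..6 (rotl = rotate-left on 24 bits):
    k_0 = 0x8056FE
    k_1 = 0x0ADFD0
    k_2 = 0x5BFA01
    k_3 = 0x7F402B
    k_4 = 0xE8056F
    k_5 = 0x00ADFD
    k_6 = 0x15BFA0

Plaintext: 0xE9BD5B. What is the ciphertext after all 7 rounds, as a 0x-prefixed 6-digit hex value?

s_0 = plaintext = 0xE9BD5B
s_1 = Round(s_0, k_0) = 0x585D51
s_2 = Round(s_1, k_1) = 0x43E168
s_3 = Round(s_2, k_2) = 0xE18A73
s_4 = Round(s_3, k_3) = 0xCFCDED
s_5 = Round(s_4, k_4) = 0x8B5A34
s_6 = Round(s_5, k_5) = 0xA71049
s_7 = Round(s_6, k_6) = 0x518F70

0x518F70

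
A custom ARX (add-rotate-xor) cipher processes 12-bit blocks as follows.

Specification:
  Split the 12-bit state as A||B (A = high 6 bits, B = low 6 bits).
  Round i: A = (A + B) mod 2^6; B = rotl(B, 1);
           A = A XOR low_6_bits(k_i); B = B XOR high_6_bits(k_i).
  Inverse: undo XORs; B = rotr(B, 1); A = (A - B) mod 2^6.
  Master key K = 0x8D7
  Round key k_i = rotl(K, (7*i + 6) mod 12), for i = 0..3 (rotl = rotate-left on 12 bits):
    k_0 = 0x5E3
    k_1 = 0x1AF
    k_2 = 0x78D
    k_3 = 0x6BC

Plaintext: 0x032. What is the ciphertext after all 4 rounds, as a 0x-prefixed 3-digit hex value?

0x9E8

s_0 = plaintext = 0x032
s_1 = Round(s_0, k_0) = 0x472
s_2 = Round(s_1, k_1) = 0xB23
s_3 = Round(s_2, k_2) = 0x099
s_4 = Round(s_3, k_3) = 0x9E8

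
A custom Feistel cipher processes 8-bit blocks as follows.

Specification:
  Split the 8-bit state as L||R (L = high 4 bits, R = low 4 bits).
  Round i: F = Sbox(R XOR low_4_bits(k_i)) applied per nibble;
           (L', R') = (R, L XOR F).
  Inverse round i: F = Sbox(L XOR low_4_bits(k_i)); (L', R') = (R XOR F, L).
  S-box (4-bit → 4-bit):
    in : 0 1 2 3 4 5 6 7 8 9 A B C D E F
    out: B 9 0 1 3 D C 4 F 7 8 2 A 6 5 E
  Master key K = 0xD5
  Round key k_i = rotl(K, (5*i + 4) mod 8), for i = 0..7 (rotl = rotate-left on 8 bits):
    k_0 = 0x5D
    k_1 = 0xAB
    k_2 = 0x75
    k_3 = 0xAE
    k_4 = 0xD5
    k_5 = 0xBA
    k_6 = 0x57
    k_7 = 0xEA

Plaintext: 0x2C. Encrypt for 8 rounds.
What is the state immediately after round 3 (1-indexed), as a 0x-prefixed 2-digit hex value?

0x7B

s_0 = plaintext = 0x2C
s_1 = Round(s_0, k_0) = 0xCB
s_2 = Round(s_1, k_1) = 0xB7
s_3 = Round(s_2, k_2) = 0x7B
s_4 = Round(s_3, k_3) = 0xBA
s_5 = Round(s_4, k_4) = 0xA5
s_6 = Round(s_5, k_5) = 0x54
s_7 = Round(s_6, k_6) = 0x44
s_8 = Round(s_7, k_7) = 0x41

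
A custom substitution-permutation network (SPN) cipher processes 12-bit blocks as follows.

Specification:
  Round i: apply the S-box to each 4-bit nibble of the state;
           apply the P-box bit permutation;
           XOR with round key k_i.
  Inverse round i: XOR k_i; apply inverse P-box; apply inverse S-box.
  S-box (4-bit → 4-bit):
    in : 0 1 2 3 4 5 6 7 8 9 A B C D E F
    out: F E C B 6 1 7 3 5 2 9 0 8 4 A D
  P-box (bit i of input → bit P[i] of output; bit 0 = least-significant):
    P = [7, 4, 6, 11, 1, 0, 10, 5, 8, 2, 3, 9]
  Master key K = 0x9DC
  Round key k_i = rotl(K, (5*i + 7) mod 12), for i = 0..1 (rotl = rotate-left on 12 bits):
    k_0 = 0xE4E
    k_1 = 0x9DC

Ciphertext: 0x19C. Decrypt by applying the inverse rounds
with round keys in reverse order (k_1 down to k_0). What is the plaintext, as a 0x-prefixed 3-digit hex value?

0x626

s_0 = ciphertext = 0x19C
s_1 = InvRound(s_0, k_1) = 0xBB2
s_2 = InvRound(s_1, k_0) = 0x626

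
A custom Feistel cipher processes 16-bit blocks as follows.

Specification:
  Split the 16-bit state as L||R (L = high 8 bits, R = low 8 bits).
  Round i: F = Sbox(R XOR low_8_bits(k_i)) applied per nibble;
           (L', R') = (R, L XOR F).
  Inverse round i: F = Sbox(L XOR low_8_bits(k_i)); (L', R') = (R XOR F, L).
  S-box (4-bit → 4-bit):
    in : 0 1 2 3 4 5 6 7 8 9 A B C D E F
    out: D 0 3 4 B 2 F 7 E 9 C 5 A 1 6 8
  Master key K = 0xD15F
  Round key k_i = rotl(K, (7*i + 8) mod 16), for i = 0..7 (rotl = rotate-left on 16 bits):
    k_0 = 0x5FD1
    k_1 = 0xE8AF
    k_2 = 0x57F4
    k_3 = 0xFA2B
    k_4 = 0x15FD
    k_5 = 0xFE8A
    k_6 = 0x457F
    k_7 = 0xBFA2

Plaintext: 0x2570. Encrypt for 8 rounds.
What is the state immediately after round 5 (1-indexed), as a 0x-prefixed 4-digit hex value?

s_0 = plaintext = 0x2570
s_1 = Round(s_0, k_0) = 0x70E5
s_2 = Round(s_1, k_1) = 0xE5CC
s_3 = Round(s_2, k_2) = 0xCCAB
s_4 = Round(s_3, k_3) = 0xAB21
s_5 = Round(s_4, k_4) = 0x21B1
s_6 = Round(s_5, k_5) = 0xB164
s_7 = Round(s_6, k_6) = 0x64B4
s_8 = Round(s_7, k_7) = 0xB46B

0x21B1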